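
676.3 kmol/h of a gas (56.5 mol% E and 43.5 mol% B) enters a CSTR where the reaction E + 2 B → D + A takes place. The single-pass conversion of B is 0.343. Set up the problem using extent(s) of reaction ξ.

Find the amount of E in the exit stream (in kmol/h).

332 kmol/h

B reacted = 0.343 × 294.2 = 100.9 kmol/h; ν_B = −2, so ξ = 100.9/2 = 50.45 kmol/h.
Outlet amounts (n = n₀ + ν ξ):
  E: 382.1 − 1(50.45) = 331.7
  B: 294.2 − 2(50.45) = 193.3
  D: 0 + 1(50.45) = 50.45
  A: 0 + 1(50.45) = 50.45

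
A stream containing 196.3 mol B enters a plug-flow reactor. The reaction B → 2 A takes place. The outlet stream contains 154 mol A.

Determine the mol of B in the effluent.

119 mol

For A: n = n₀ + 2ξ → 154 = 0 + 2ξ, giving ξ = 77 mol.
Outlet amounts (n = n₀ + ν ξ):
  B: 196.3 − 1(77) = 119.3
  A: 0 + 2(77) = 154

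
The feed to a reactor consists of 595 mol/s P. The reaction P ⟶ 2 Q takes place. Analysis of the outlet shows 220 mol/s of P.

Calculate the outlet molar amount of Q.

750 mol/s

For P: n = n₀ − 1ξ → 220 = 595 − 1ξ, giving ξ = 375 mol/s.
Outlet amounts (n = n₀ + ν ξ):
  P: 595 − 1(375) = 220
  Q: 0 + 2(375) = 750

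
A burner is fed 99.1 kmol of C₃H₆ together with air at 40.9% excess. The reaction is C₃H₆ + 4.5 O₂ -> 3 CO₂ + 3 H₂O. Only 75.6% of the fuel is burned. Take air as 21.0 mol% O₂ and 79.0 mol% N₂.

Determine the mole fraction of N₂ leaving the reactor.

Stoichiometric O₂ = 4.5 × 99.1 = 445.9 kmol; O₂ fed = 445.9 × 1.409 = 628.3 kmol.
N₂ fed = 628.3 × 79/21 = 2364 kmol.
Fuel reacted = 0.756 × 99.1 → ξ = 74.92 kmol.
Outlet (n = n₀ + ν ξ):
  C₃H₆: 99.1 − 1(74.92) = 24.18
  O₂: 628.3 − 4.5(74.92) = 291.2
  N₂: 2364 (inert)
  CO₂: 0 + 3(74.92) = 224.8
  H₂O: 0 + 3(74.92) = 224.8
Total out = 3129 kmol; y_N₂ = 2364 / 3129 = 0.7555.

0.756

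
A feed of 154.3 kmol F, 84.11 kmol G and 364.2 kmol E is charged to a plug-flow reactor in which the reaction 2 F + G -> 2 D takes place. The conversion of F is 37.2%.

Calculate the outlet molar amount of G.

F reacted = 0.372 × 154.3 = 57.4 kmol; ν_F = −2, so ξ = 57.4/2 = 28.7 kmol.
Outlet amounts (n = n₀ + ν ξ):
  F: 154.3 − 2(28.7) = 96.9
  G: 84.11 − 1(28.7) = 55.41
  D: 0 + 2(28.7) = 57.4
  E: 364.2 (inert)

55.4 kmol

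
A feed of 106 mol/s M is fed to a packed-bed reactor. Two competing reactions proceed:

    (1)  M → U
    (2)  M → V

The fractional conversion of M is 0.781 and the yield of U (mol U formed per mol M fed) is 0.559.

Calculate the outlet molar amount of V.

23.5 mol/s

Yield of U: 1ξ₁ / 106 = 0.559 → ξ₁ = 59.25 mol/s.
Conversion of M: 1ξ₁ + 1ξ₂ = 0.781 × 106 = 82.79 → ξ₂ = 23.53 mol/s.
Outlet amounts (n = n₀ + Σ ν·ξ):
  M: 106 − 1(59.25) − 1(23.53) = 23.21
  U: 0 + 1(59.25) = 59.25
  V: 0 + 1(23.53) = 23.53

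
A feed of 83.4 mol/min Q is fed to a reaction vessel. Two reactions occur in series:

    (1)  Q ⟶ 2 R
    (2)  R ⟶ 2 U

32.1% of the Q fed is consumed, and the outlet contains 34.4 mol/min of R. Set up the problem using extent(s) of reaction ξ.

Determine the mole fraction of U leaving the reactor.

Conversion of Q: Q consumed = 1ξ₁ = 0.321 × 83.4 → ξ₁ = 26.77 mol/min.
R balance: n_R = 0 + 2ξ₁ − 1ξ₂ = 34.4 → ξ₂ = (2·26.77 − 34.4)/1 = 19.14 mol/min.
Outlet amounts (n = n₀ + Σ ν·ξ):
  Q: 83.4 − 1(26.77) = 56.63
  R: 0 + 2(26.77) − 1(19.14) = 34.4
  U: 0 + 2(19.14) = 38.29
Total out = 129.3 mol/min; y_U = 38.29 / 129.3 = 0.2961.

0.296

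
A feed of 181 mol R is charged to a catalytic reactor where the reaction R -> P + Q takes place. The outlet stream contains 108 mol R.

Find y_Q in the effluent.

For R: n = n₀ − 1ξ → 108 = 181 − 1ξ, giving ξ = 73 mol.
Outlet amounts (n = n₀ + ν ξ):
  R: 181 − 1(73) = 108
  P: 0 + 1(73) = 73
  Q: 0 + 1(73) = 73
Total out = 254 mol; y_Q = 73 / 254 = 0.2874.

0.287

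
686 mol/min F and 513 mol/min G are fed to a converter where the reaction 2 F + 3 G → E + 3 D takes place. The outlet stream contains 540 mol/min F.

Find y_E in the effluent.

0.0648

For F: n = n₀ − 2ξ → 540 = 686 − 2ξ, giving ξ = 73 mol/min.
Outlet amounts (n = n₀ + ν ξ):
  F: 686 − 2(73) = 540
  G: 513 − 3(73) = 294
  E: 0 + 1(73) = 73
  D: 0 + 3(73) = 219
Total out = 1126 mol/min; y_E = 73 / 1126 = 0.06483.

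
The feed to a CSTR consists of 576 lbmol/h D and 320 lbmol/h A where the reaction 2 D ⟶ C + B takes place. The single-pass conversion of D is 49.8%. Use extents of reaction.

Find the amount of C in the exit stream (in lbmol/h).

D reacted = 0.498 × 576 = 286.8 lbmol/h; ν_D = −2, so ξ = 286.8/2 = 143.4 lbmol/h.
Outlet amounts (n = n₀ + ν ξ):
  D: 576 − 2(143.4) = 289.2
  C: 0 + 1(143.4) = 143.4
  B: 0 + 1(143.4) = 143.4
  A: 320 (inert)

143 lbmol/h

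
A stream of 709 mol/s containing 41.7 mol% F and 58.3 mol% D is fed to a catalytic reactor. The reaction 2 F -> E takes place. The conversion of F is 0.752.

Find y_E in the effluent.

0.186

F reacted = 0.752 × 295.7 = 222.3 mol/s; ν_F = −2, so ξ = 222.3/2 = 111.2 mol/s.
Outlet amounts (n = n₀ + ν ξ):
  F: 295.7 − 2(111.2) = 73.32
  E: 0 + 1(111.2) = 111.2
  D: 413.3 (inert)
Total out = 597.8 mol/s; y_E = 111.2 / 597.8 = 0.1859.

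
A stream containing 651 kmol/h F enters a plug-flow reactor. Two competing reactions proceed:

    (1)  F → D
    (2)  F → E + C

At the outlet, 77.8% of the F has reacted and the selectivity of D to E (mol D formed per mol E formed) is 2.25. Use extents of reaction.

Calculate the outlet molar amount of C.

Conversion of F: F consumed = 0.778 × 651 = 506.5 kmol/h = 1ξ₁ + 1ξ₂.
Selectivity: 1ξ₁ / (1ξ₂) = 2.25 → ξ₁ = 2.25 ξ₂.
Substitute: (1·2.25 + 1) ξ₂ = 506.5 → ξ₂ = 155.8 kmol/h, ξ₁ = 350.6 kmol/h.
Outlet amounts (n = n₀ + Σ ν·ξ):
  F: 651 − 1(350.6) − 1(155.8) = 144.5
  D: 0 + 1(350.6) = 350.6
  E: 0 + 1(155.8) = 155.8
  C: 0 + 1(155.8) = 155.8

156 kmol/h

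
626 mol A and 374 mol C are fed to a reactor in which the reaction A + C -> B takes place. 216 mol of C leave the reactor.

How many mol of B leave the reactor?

For C: n = n₀ − 1ξ → 216 = 374 − 1ξ, giving ξ = 158 mol.
Outlet amounts (n = n₀ + ν ξ):
  A: 626 − 1(158) = 468
  C: 374 − 1(158) = 216
  B: 0 + 1(158) = 158

158 mol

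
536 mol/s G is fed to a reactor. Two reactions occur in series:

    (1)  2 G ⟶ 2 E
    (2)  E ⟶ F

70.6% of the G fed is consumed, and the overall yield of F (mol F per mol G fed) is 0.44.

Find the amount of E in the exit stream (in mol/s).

Conversion of G: G consumed = 2ξ₁ = 0.706 × 536 → ξ₁ = 189.2 mol/s.
Yield of F: 1ξ₂ / 536 = 0.44 → ξ₂ = 235.8 mol/s.
Outlet amounts (n = n₀ + Σ ν·ξ):
  G: 536 − 2(189.2) = 157.6
  E: 0 + 2(189.2) − 1(235.8) = 142.6
  F: 0 + 1(235.8) = 235.8

143 mol/s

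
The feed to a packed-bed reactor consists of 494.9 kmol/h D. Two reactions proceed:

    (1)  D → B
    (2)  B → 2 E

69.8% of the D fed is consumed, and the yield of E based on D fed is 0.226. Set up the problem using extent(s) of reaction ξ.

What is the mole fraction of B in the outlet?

0.526

Conversion of D: D consumed = 1ξ₁ = 0.698 × 494.9 → ξ₁ = 345.4 kmol/h.
Yield of E: 2ξ₂ / 494.9 = 0.226 → ξ₂ = 55.92 kmol/h.
Outlet amounts (n = n₀ + Σ ν·ξ):
  D: 494.9 − 1(345.4) = 149.5
  B: 0 + 1(345.4) − 1(55.92) = 289.5
  E: 0 + 2(55.92) = 111.8
Total out = 550.8 kmol/h; y_B = 289.5 / 550.8 = 0.5256.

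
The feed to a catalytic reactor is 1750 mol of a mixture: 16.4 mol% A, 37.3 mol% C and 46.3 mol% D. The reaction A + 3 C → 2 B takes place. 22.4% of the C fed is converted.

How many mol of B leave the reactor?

97.5 mol

C reacted = 0.224 × 652.7 = 146.2 mol; ν_C = −3, so ξ = 146.2/3 = 48.74 mol.
Outlet amounts (n = n₀ + ν ξ):
  A: 287 − 1(48.74) = 238.3
  C: 652.7 − 3(48.74) = 506.5
  B: 0 + 2(48.74) = 97.48
  D: 810.2 (inert)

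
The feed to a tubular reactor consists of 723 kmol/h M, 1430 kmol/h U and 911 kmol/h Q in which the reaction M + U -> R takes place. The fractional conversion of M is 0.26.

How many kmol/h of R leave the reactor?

M reacted = 0.26 × 723 = 188 kmol/h; ν_M = −1, so ξ = 188/1 = 188 kmol/h.
Outlet amounts (n = n₀ + ν ξ):
  M: 723 − 1(188) = 535
  U: 1430 − 1(188) = 1242
  R: 0 + 1(188) = 188
  Q: 911 (inert)

188 kmol/h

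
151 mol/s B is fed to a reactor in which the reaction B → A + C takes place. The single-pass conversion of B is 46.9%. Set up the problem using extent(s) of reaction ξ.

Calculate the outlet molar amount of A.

70.8 mol/s

B reacted = 0.469 × 151 = 70.82 mol/s; ν_B = −1, so ξ = 70.82/1 = 70.82 mol/s.
Outlet amounts (n = n₀ + ν ξ):
  B: 151 − 1(70.82) = 80.18
  A: 0 + 1(70.82) = 70.82
  C: 0 + 1(70.82) = 70.82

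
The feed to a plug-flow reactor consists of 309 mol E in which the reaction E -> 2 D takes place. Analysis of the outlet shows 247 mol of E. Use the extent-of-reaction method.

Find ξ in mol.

ξ = 62 mol

For E: n = n₀ − 1ξ → 247 = 309 − 1ξ, giving ξ = 62 mol.
Outlet amounts (n = n₀ + ν ξ):
  E: 309 − 1(62) = 247
  D: 0 + 2(62) = 124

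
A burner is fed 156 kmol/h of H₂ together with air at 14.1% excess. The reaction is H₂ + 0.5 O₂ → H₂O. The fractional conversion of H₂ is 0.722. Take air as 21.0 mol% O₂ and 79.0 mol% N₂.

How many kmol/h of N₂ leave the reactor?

Stoichiometric O₂ = 0.5 × 156 = 78 kmol/h; O₂ fed = 78 × 1.141 = 89 kmol/h.
N₂ fed = 89 × 79/21 = 334.8 kmol/h.
Fuel reacted = 0.722 × 156 → ξ = 112.6 kmol/h.
Outlet (n = n₀ + ν ξ):
  H₂: 156 − 1(112.6) = 43.37
  O₂: 89 − 0.5(112.6) = 32.68
  N₂: 334.8 (inert)
  H₂O: 0 + 1(112.6) = 112.6

335 kmol/h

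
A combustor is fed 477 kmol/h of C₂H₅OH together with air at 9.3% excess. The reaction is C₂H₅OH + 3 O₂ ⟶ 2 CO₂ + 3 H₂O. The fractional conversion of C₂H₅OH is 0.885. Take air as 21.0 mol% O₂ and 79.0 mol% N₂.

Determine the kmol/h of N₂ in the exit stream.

5880 kmol/h

Stoichiometric O₂ = 3 × 477 = 1431 kmol/h; O₂ fed = 1431 × 1.093 = 1564 kmol/h.
N₂ fed = 1564 × 79/21 = 5884 kmol/h.
Fuel reacted = 0.885 × 477 → ξ = 422.1 kmol/h.
Outlet (n = n₀ + ν ξ):
  C₂H₅OH: 477 − 1(422.1) = 54.86
  O₂: 1564 − 3(422.1) = 297.6
  N₂: 5884 (inert)
  CO₂: 0 + 2(422.1) = 844.3
  H₂O: 0 + 3(422.1) = 1266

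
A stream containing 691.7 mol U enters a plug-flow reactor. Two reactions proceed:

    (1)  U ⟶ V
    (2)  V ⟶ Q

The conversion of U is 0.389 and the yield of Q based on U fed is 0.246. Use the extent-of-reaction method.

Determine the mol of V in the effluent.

Conversion of U: U consumed = 1ξ₁ = 0.389 × 691.7 → ξ₁ = 269.1 mol.
Yield of Q: 1ξ₂ / 691.7 = 0.246 → ξ₂ = 170.2 mol.
Outlet amounts (n = n₀ + Σ ν·ξ):
  U: 691.7 − 1(269.1) = 422.6
  V: 0 + 1(269.1) − 1(170.2) = 98.91
  Q: 0 + 1(170.2) = 170.2

98.9 mol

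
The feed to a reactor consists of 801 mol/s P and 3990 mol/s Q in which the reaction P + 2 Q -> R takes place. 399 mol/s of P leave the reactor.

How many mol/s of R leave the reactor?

For P: n = n₀ − 1ξ → 399 = 801 − 1ξ, giving ξ = 402 mol/s.
Outlet amounts (n = n₀ + ν ξ):
  P: 801 − 1(402) = 399
  Q: 3990 − 2(402) = 3186
  R: 0 + 1(402) = 402

402 mol/s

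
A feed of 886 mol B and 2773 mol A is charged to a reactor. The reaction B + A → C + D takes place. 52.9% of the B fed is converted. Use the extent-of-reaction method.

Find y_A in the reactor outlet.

B reacted = 0.529 × 886 = 468.7 mol; ν_B = −1, so ξ = 468.7/1 = 468.7 mol.
Outlet amounts (n = n₀ + ν ξ):
  B: 886 − 1(468.7) = 417.3
  A: 2773 − 1(468.7) = 2304
  C: 0 + 1(468.7) = 468.7
  D: 0 + 1(468.7) = 468.7
Total out = 3659 mol; y_A = 2304 / 3659 = 0.6298.

0.63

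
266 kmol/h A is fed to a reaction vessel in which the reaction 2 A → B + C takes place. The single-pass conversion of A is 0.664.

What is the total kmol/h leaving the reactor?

A reacted = 0.664 × 266 = 176.6 kmol/h; ν_A = −2, so ξ = 176.6/2 = 88.31 kmol/h.
Outlet amounts (n = n₀ + ν ξ):
  A: 266 − 2(88.31) = 89.38
  B: 0 + 1(88.31) = 88.31
  C: 0 + 1(88.31) = 88.31
Total out = 89.38 + 88.31 + 88.31 = 266 kmol/h.

266 kmol/h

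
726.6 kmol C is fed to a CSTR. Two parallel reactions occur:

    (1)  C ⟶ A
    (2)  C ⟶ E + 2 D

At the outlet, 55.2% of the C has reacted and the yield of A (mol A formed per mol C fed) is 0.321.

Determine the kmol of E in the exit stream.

Yield of A: 1ξ₁ / 726.6 = 0.321 → ξ₁ = 233.2 kmol.
Conversion of C: 1ξ₁ + 1ξ₂ = 0.552 × 726.6 = 401.1 → ξ₂ = 167.8 kmol.
Outlet amounts (n = n₀ + Σ ν·ξ):
  C: 726.6 − 1(233.2) − 1(167.8) = 325.5
  A: 0 + 1(233.2) = 233.2
  E: 0 + 1(167.8) = 167.8
  D: 0 + 2(167.8) = 335.7

168 kmol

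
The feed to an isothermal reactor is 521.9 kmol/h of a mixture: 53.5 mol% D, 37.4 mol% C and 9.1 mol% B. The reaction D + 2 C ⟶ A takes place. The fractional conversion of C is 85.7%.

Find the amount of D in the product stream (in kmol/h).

C reacted = 0.857 × 195.2 = 167.3 kmol/h; ν_C = −2, so ξ = 167.3/2 = 83.64 kmol/h.
Outlet amounts (n = n₀ + ν ξ):
  D: 279.2 − 1(83.64) = 195.6
  C: 195.2 − 2(83.64) = 27.91
  A: 0 + 1(83.64) = 83.64
  B: 47.49 (inert)

196 kmol/h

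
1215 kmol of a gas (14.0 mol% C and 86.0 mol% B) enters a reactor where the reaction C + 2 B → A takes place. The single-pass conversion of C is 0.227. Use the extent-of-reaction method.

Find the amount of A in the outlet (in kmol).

38.6 kmol

C reacted = 0.227 × 170.1 = 38.61 kmol; ν_C = −1, so ξ = 38.61/1 = 38.61 kmol.
Outlet amounts (n = n₀ + ν ξ):
  C: 170.1 − 1(38.61) = 131.5
  B: 1045 − 2(38.61) = 967.7
  A: 0 + 1(38.61) = 38.61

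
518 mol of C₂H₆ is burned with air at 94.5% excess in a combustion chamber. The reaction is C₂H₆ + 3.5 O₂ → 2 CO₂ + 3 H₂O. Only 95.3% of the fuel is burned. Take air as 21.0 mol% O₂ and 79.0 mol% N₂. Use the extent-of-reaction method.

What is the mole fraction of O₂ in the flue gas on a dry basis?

Stoichiometric O₂ = 3.5 × 518 = 1813 mol; O₂ fed = 1813 × 1.945 = 3526 mol.
N₂ fed = 3526 × 79/21 = 13270 mol.
Fuel reacted = 0.953 × 518 → ξ = 493.7 mol.
Outlet (n = n₀ + ν ξ):
  C₂H₆: 518 − 1(493.7) = 24.35
  O₂: 3526 − 3.5(493.7) = 1798
  N₂: 13270 (inert)
  CO₂: 0 + 2(493.7) = 987.3
  H₂O: 0 + 3(493.7) = 1481
Dry total = 16080 mol; y_O₂ (dry) = 1798 / 16080 = 0.1119.

0.112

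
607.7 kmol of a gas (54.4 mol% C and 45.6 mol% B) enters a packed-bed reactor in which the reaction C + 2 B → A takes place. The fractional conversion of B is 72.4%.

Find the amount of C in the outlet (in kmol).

230 kmol

B reacted = 0.724 × 277.1 = 200.6 kmol; ν_B = −2, so ξ = 200.6/2 = 100.3 kmol.
Outlet amounts (n = n₀ + ν ξ):
  C: 330.6 − 1(100.3) = 230.3
  B: 277.1 − 2(100.3) = 76.48
  A: 0 + 1(100.3) = 100.3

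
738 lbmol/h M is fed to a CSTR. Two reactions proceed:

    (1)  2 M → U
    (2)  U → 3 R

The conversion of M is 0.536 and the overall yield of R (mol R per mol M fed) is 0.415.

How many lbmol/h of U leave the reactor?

Conversion of M: M consumed = 2ξ₁ = 0.536 × 738 → ξ₁ = 197.8 lbmol/h.
Yield of R: 3ξ₂ / 738 = 0.415 → ξ₂ = 102.1 lbmol/h.
Outlet amounts (n = n₀ + Σ ν·ξ):
  M: 738 − 2(197.8) = 342.4
  U: 0 + 1(197.8) − 1(102.1) = 95.69
  R: 0 + 3(102.1) = 306.3

95.7 lbmol/h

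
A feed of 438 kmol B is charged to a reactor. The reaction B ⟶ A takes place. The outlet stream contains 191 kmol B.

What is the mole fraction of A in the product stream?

0.564

For B: n = n₀ − 1ξ → 191 = 438 − 1ξ, giving ξ = 247 kmol.
Outlet amounts (n = n₀ + ν ξ):
  B: 438 − 1(247) = 191
  A: 0 + 1(247) = 247
Total out = 438 kmol; y_A = 247 / 438 = 0.5639.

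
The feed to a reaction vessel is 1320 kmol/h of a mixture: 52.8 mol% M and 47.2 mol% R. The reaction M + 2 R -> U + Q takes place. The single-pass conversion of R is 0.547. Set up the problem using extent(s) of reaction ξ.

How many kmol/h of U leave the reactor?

R reacted = 0.547 × 623 = 340.8 kmol/h; ν_R = −2, so ξ = 340.8/2 = 170.4 kmol/h.
Outlet amounts (n = n₀ + ν ξ):
  M: 697 − 1(170.4) = 526.6
  R: 623 − 2(170.4) = 282.2
  U: 0 + 1(170.4) = 170.4
  Q: 0 + 1(170.4) = 170.4

170 kmol/h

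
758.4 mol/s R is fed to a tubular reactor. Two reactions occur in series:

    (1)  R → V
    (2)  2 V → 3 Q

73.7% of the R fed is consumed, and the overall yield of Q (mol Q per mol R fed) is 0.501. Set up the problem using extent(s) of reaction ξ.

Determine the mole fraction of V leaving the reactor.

Conversion of R: R consumed = 1ξ₁ = 0.737 × 758.4 → ξ₁ = 558.9 mol/s.
Yield of Q: 3ξ₂ / 758.4 = 0.501 → ξ₂ = 126.7 mol/s.
Outlet amounts (n = n₀ + Σ ν·ξ):
  R: 758.4 − 1(558.9) = 199.5
  V: 0 + 1(558.9) − 2(126.7) = 305.6
  Q: 0 + 3(126.7) = 380
Total out = 885.1 mol/s; y_V = 305.6 / 885.1 = 0.3453.

0.345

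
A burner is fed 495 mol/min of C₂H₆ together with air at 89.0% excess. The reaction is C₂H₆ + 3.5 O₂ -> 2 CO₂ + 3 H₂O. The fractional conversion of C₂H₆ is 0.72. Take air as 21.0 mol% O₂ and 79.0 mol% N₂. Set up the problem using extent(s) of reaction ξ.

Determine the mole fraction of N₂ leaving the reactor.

Stoichiometric O₂ = 3.5 × 495 = 1732 mol/min; O₂ fed = 1732 × 1.890 = 3274 mol/min.
N₂ fed = 3274 × 79/21 = 12320 mol/min.
Fuel reacted = 0.72 × 495 → ξ = 356.4 mol/min.
Outlet (n = n₀ + ν ξ):
  C₂H₆: 495 − 1(356.4) = 138.6
  O₂: 3274 − 3.5(356.4) = 2027
  N₂: 12320 (inert)
  CO₂: 0 + 2(356.4) = 712.8
  H₂O: 0 + 3(356.4) = 1069
Total out = 16270 mol/min; y_N₂ = 12320 / 16270 = 0.7573.

0.757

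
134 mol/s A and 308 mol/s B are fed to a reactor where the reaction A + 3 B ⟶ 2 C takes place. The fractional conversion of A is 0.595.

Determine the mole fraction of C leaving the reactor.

A reacted = 0.595 × 134 = 79.73 mol/s; ν_A = −1, so ξ = 79.73/1 = 79.73 mol/s.
Outlet amounts (n = n₀ + ν ξ):
  A: 134 − 1(79.73) = 54.27
  B: 308 − 3(79.73) = 68.81
  C: 0 + 2(79.73) = 159.5
Total out = 282.5 mol/s; y_C = 159.5 / 282.5 = 0.5644.

0.564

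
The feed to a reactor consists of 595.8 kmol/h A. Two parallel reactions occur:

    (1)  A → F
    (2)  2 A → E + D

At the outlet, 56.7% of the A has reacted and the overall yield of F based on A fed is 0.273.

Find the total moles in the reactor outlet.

Yield of F: 1ξ₁ / 595.8 = 0.273 → ξ₁ = 162.7 kmol/h.
Conversion of A: 1ξ₁ + 2ξ₂ = 0.567 × 595.8 = 337.8 → ξ₂ = 87.58 kmol/h.
Outlet amounts (n = n₀ + Σ ν·ξ):
  A: 595.8 − 1(162.7) − 2(87.58) = 258
  F: 0 + 1(162.7) = 162.7
  E: 0 + 1(87.58) = 87.58
  D: 0 + 1(87.58) = 87.58
Total out = 258 + 162.7 + 87.58 + 87.58 = 595.8 kmol/h.

596 kmol/h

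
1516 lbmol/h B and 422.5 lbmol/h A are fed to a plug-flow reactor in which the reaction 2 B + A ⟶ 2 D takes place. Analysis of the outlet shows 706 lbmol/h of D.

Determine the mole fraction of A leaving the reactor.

0.0438

For D: n = n₀ + 2ξ → 706 = 0 + 2ξ, giving ξ = 353 lbmol/h.
Outlet amounts (n = n₀ + ν ξ):
  B: 1516 − 2(353) = 810
  A: 422.5 − 1(353) = 69.5
  D: 0 + 2(353) = 706
Total out = 1586 lbmol/h; y_A = 69.5 / 1586 = 0.04383.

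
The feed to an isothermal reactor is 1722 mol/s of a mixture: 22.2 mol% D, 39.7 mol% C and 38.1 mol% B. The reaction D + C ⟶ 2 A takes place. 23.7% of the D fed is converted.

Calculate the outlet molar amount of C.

D reacted = 0.237 × 382.3 = 90.6 mol/s; ν_D = −1, so ξ = 90.6/1 = 90.6 mol/s.
Outlet amounts (n = n₀ + ν ξ):
  D: 382.3 − 1(90.6) = 291.7
  C: 683.6 − 1(90.6) = 593
  A: 0 + 2(90.6) = 181.2
  B: 656.1 (inert)

593 mol/s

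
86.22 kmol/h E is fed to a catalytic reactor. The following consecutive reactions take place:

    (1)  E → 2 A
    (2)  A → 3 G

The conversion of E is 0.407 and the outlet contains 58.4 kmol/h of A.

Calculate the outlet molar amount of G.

Conversion of E: E consumed = 1ξ₁ = 0.407 × 86.22 → ξ₁ = 35.09 kmol/h.
A balance: n_A = 0 + 2ξ₁ − 1ξ₂ = 58.4 → ξ₂ = (2·35.09 − 58.4)/1 = 11.78 kmol/h.
Outlet amounts (n = n₀ + Σ ν·ξ):
  E: 86.22 − 1(35.09) = 51.13
  A: 0 + 2(35.09) − 1(11.78) = 58.4
  G: 0 + 3(11.78) = 35.35

35.3 kmol/h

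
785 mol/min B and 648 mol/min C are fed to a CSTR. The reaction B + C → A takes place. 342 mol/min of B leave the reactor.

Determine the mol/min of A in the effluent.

443 mol/min

For B: n = n₀ − 1ξ → 342 = 785 − 1ξ, giving ξ = 443 mol/min.
Outlet amounts (n = n₀ + ν ξ):
  B: 785 − 1(443) = 342
  C: 648 − 1(443) = 205
  A: 0 + 1(443) = 443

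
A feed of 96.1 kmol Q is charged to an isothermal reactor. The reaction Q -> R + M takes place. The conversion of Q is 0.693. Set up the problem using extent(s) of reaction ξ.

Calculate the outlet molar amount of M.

66.6 kmol

Q reacted = 0.693 × 96.1 = 66.6 kmol; ν_Q = −1, so ξ = 66.6/1 = 66.6 kmol.
Outlet amounts (n = n₀ + ν ξ):
  Q: 96.1 − 1(66.6) = 29.5
  R: 0 + 1(66.6) = 66.6
  M: 0 + 1(66.6) = 66.6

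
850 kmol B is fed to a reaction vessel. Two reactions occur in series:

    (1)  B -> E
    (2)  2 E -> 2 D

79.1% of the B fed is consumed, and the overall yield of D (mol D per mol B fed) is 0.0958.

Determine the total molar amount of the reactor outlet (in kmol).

850 kmol

Conversion of B: B consumed = 1ξ₁ = 0.791 × 850 → ξ₁ = 672.4 kmol.
Yield of D: 2ξ₂ / 850 = 0.0958 → ξ₂ = 40.71 kmol.
Outlet amounts (n = n₀ + Σ ν·ξ):
  B: 850 − 1(672.4) = 177.6
  E: 0 + 1(672.4) − 2(40.71) = 590.9
  D: 0 + 2(40.71) = 81.43
Total out = 177.6 + 590.9 + 81.43 = 850 kmol.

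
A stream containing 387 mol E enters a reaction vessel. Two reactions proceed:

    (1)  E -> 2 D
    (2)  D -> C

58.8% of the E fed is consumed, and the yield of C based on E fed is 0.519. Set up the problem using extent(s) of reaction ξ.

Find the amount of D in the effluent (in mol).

254 mol

Conversion of E: E consumed = 1ξ₁ = 0.588 × 387 → ξ₁ = 227.6 mol.
Yield of C: 1ξ₂ / 387 = 0.519 → ξ₂ = 200.9 mol.
Outlet amounts (n = n₀ + Σ ν·ξ):
  E: 387 − 1(227.6) = 159.4
  D: 0 + 2(227.6) − 1(200.9) = 254.3
  C: 0 + 1(200.9) = 200.9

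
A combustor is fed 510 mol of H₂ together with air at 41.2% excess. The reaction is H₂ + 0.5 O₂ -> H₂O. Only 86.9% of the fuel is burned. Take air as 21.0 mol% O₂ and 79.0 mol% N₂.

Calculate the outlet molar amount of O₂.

138 mol

Stoichiometric O₂ = 0.5 × 510 = 255 mol; O₂ fed = 255 × 1.412 = 360.1 mol.
N₂ fed = 360.1 × 79/21 = 1355 mol.
Fuel reacted = 0.869 × 510 → ξ = 443.2 mol.
Outlet (n = n₀ + ν ξ):
  H₂: 510 − 1(443.2) = 66.81
  O₂: 360.1 − 0.5(443.2) = 138.5
  N₂: 1355 (inert)
  H₂O: 0 + 1(443.2) = 443.2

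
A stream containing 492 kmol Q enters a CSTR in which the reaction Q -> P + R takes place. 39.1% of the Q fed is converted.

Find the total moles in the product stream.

684 kmol

Q reacted = 0.391 × 492 = 192.4 kmol; ν_Q = −1, so ξ = 192.4/1 = 192.4 kmol.
Outlet amounts (n = n₀ + ν ξ):
  Q: 492 − 1(192.4) = 299.6
  P: 0 + 1(192.4) = 192.4
  R: 0 + 1(192.4) = 192.4
Total out = 299.6 + 192.4 + 192.4 = 684.4 kmol.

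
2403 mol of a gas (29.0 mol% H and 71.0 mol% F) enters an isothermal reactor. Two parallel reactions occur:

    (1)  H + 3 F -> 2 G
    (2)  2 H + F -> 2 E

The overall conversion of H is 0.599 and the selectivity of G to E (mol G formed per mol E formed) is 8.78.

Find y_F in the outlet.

0.384

Conversion of H: H consumed = 0.599 × 696.9 = 417.4 mol = 1ξ₁ + 2ξ₂.
Selectivity: 2ξ₁ / (2ξ₂) = 8.78 → ξ₁ = 8.78 ξ₂.
Substitute: (1·8.78 + 2) ξ₂ = 417.4 → ξ₂ = 38.72 mol, ξ₁ = 340 mol.
Outlet amounts (n = n₀ + Σ ν·ξ):
  H: 696.9 − 1(340) − 2(38.72) = 279.4
  F: 1706 − 3(340) − 1(38.72) = 647.5
  G: 0 + 2(340) = 680
  E: 0 + 2(38.72) = 77.44
Total out = 1684 mol; y_F = 647.5 / 1684 = 0.3844.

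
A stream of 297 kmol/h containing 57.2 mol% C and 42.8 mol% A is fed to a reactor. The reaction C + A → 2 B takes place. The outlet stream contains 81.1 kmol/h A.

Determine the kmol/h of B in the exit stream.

For A: n = n₀ − 1ξ → 81.1 = 127.1 − 1ξ, giving ξ = 46.02 kmol/h.
Outlet amounts (n = n₀ + ν ξ):
  C: 169.9 − 1(46.02) = 123.9
  A: 127.1 − 1(46.02) = 81.1
  B: 0 + 2(46.02) = 92.03

92 kmol/h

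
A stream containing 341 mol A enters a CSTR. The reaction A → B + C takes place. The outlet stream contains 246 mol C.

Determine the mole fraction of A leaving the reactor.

For C: n = n₀ + 1ξ → 246 = 0 + 1ξ, giving ξ = 246 mol.
Outlet amounts (n = n₀ + ν ξ):
  A: 341 − 1(246) = 95
  B: 0 + 1(246) = 246
  C: 0 + 1(246) = 246
Total out = 587 mol; y_A = 95 / 587 = 0.1618.

0.162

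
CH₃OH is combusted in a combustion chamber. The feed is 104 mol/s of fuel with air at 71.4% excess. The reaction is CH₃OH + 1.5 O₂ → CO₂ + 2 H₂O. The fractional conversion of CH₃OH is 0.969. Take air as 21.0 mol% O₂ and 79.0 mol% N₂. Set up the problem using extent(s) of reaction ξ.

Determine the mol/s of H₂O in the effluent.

202 mol/s

Stoichiometric O₂ = 1.5 × 104 = 156 mol/s; O₂ fed = 156 × 1.714 = 267.4 mol/s.
N₂ fed = 267.4 × 79/21 = 1006 mol/s.
Fuel reacted = 0.969 × 104 → ξ = 100.8 mol/s.
Outlet (n = n₀ + ν ξ):
  CH₃OH: 104 − 1(100.8) = 3.224
  O₂: 267.4 − 1.5(100.8) = 116.2
  N₂: 1006 (inert)
  CO₂: 0 + 1(100.8) = 100.8
  H₂O: 0 + 2(100.8) = 201.6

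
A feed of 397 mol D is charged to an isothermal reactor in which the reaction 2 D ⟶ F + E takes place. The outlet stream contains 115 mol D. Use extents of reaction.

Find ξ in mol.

ξ = 141 mol

For D: n = n₀ − 2ξ → 115 = 397 − 2ξ, giving ξ = 141 mol.
Outlet amounts (n = n₀ + ν ξ):
  D: 397 − 2(141) = 115
  F: 0 + 1(141) = 141
  E: 0 + 1(141) = 141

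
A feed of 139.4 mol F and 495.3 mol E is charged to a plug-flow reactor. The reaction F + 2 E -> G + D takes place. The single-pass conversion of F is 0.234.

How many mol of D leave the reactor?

32.6 mol

F reacted = 0.234 × 139.4 = 32.62 mol; ν_F = −1, so ξ = 32.62/1 = 32.62 mol.
Outlet amounts (n = n₀ + ν ξ):
  F: 139.4 − 1(32.62) = 106.8
  E: 495.3 − 2(32.62) = 430.1
  G: 0 + 1(32.62) = 32.62
  D: 0 + 1(32.62) = 32.62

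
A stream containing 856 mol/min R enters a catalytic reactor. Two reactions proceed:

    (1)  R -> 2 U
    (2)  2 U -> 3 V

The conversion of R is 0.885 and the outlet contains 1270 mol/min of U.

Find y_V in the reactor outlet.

Conversion of R: R consumed = 1ξ₁ = 0.885 × 856 → ξ₁ = 757.6 mol/min.
U balance: n_U = 0 + 2ξ₁ − 2ξ₂ = 1270 → ξ₂ = (2·757.6 − 1270)/2 = 122.6 mol/min.
Outlet amounts (n = n₀ + Σ ν·ξ):
  R: 856 − 1(757.6) = 98.44
  U: 0 + 2(757.6) − 2(122.6) = 1270
  V: 0 + 3(122.6) = 367.7
Total out = 1736 mol/min; y_V = 367.7 / 1736 = 0.2118.

0.212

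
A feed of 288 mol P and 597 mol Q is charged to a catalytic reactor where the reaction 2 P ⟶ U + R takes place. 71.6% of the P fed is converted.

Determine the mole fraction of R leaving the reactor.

P reacted = 0.716 × 288 = 206.2 mol; ν_P = −2, so ξ = 206.2/2 = 103.1 mol.
Outlet amounts (n = n₀ + ν ξ):
  P: 288 − 2(103.1) = 81.79
  U: 0 + 1(103.1) = 103.1
  R: 0 + 1(103.1) = 103.1
  Q: 597 (inert)
Total out = 885 mol; y_R = 103.1 / 885 = 0.1165.

0.117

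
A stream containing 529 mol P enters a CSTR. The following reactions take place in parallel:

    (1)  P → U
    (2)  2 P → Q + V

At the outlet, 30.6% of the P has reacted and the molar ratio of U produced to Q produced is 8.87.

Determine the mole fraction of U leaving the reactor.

Conversion of P: P consumed = 0.306 × 529 = 161.9 mol = 1ξ₁ + 2ξ₂.
Selectivity: 1ξ₁ / (1ξ₂) = 8.87 → ξ₁ = 8.87 ξ₂.
Substitute: (1·8.87 + 2) ξ₂ = 161.9 → ξ₂ = 14.89 mol, ξ₁ = 132.1 mol.
Outlet amounts (n = n₀ + Σ ν·ξ):
  P: 529 − 1(132.1) − 2(14.89) = 367.1
  U: 0 + 1(132.1) = 132.1
  Q: 0 + 1(14.89) = 14.89
  V: 0 + 1(14.89) = 14.89
Total out = 529 mol; y_U = 132.1 / 529 = 0.2497.

0.25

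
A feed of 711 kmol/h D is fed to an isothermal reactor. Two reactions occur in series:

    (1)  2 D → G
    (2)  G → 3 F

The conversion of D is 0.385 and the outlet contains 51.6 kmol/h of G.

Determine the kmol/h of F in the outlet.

Conversion of D: D consumed = 2ξ₁ = 0.385 × 711 → ξ₁ = 136.9 kmol/h.
G balance: n_G = 0 + 1ξ₁ − 1ξ₂ = 51.6 → ξ₂ = (1·136.9 − 51.6)/1 = 85.27 kmol/h.
Outlet amounts (n = n₀ + Σ ν·ξ):
  D: 711 − 2(136.9) = 437.3
  G: 0 + 1(136.9) − 1(85.27) = 51.6
  F: 0 + 3(85.27) = 255.8

256 kmol/h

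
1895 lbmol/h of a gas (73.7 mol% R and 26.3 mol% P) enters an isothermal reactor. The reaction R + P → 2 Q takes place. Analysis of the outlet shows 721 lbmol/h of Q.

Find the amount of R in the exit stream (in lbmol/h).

1040 lbmol/h

For Q: n = n₀ + 2ξ → 721 = 0 + 2ξ, giving ξ = 360.5 lbmol/h.
Outlet amounts (n = n₀ + ν ξ):
  R: 1397 − 1(360.5) = 1036
  P: 498.4 − 1(360.5) = 137.9
  Q: 0 + 2(360.5) = 721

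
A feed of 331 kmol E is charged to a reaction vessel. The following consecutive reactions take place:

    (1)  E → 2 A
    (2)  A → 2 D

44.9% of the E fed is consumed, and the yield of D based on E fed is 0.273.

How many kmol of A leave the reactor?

Conversion of E: E consumed = 1ξ₁ = 0.449 × 331 → ξ₁ = 148.6 kmol.
Yield of D: 2ξ₂ / 331 = 0.273 → ξ₂ = 45.18 kmol.
Outlet amounts (n = n₀ + Σ ν·ξ):
  E: 331 − 1(148.6) = 182.4
  A: 0 + 2(148.6) − 1(45.18) = 252.1
  D: 0 + 2(45.18) = 90.36

252 kmol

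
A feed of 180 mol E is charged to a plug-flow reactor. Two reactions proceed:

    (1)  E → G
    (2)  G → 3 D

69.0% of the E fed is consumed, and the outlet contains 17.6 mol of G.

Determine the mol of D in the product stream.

320 mol

Conversion of E: E consumed = 1ξ₁ = 0.69 × 180 → ξ₁ = 124.2 mol.
G balance: n_G = 0 + 1ξ₁ − 1ξ₂ = 17.6 → ξ₂ = (1·124.2 − 17.6)/1 = 106.6 mol.
Outlet amounts (n = n₀ + Σ ν·ξ):
  E: 180 − 1(124.2) = 55.8
  G: 0 + 1(124.2) − 1(106.6) = 17.6
  D: 0 + 3(106.6) = 319.8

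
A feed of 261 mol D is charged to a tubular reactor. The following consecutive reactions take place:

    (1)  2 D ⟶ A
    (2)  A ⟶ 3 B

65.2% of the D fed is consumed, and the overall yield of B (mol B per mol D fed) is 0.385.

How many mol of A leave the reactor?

51.6 mol

Conversion of D: D consumed = 2ξ₁ = 0.652 × 261 → ξ₁ = 85.09 mol.
Yield of B: 3ξ₂ / 261 = 0.385 → ξ₂ = 33.49 mol.
Outlet amounts (n = n₀ + Σ ν·ξ):
  D: 261 − 2(85.09) = 90.83
  A: 0 + 1(85.09) − 1(33.49) = 51.59
  B: 0 + 3(33.49) = 100.5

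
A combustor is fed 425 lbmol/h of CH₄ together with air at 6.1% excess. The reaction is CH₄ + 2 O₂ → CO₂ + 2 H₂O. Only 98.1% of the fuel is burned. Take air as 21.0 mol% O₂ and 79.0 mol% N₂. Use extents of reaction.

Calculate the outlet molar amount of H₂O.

834 lbmol/h

Stoichiometric O₂ = 2 × 425 = 850 lbmol/h; O₂ fed = 850 × 1.061 = 901.8 lbmol/h.
N₂ fed = 901.8 × 79/21 = 3393 lbmol/h.
Fuel reacted = 0.981 × 425 → ξ = 416.9 lbmol/h.
Outlet (n = n₀ + ν ξ):
  CH₄: 425 − 1(416.9) = 8.075
  O₂: 901.8 − 2(416.9) = 68
  N₂: 3393 (inert)
  CO₂: 0 + 1(416.9) = 416.9
  H₂O: 0 + 2(416.9) = 833.9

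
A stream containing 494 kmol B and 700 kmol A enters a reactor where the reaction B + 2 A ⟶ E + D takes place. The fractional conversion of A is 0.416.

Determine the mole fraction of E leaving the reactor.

0.139

A reacted = 0.416 × 700 = 291.2 kmol; ν_A = −2, so ξ = 291.2/2 = 145.6 kmol.
Outlet amounts (n = n₀ + ν ξ):
  B: 494 − 1(145.6) = 348.4
  A: 700 − 2(145.6) = 408.8
  E: 0 + 1(145.6) = 145.6
  D: 0 + 1(145.6) = 145.6
Total out = 1048 kmol; y_E = 145.6 / 1048 = 0.1389.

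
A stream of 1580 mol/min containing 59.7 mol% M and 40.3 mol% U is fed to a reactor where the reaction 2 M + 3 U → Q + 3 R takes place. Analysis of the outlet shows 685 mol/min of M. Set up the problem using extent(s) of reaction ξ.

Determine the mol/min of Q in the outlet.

129 mol/min

For M: n = n₀ − 2ξ → 685 = 943.3 − 2ξ, giving ξ = 129.1 mol/min.
Outlet amounts (n = n₀ + ν ξ):
  M: 943.3 − 2(129.1) = 685
  U: 636.7 − 3(129.1) = 249.3
  Q: 0 + 1(129.1) = 129.1
  R: 0 + 3(129.1) = 387.4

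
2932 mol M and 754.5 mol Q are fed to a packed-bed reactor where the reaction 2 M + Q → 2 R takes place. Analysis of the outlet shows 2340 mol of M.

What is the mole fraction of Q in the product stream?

0.135

For M: n = n₀ − 2ξ → 2340 = 2932 − 2ξ, giving ξ = 296 mol.
Outlet amounts (n = n₀ + ν ξ):
  M: 2932 − 2(296) = 2340
  Q: 754.5 − 1(296) = 458.5
  R: 0 + 2(296) = 592
Total out = 3390 mol; y_Q = 458.5 / 3390 = 0.1352.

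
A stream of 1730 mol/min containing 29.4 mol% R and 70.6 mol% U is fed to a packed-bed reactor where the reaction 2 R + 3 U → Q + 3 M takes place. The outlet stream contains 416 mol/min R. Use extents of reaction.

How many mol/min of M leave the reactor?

139 mol/min

For R: n = n₀ − 2ξ → 416 = 508.6 − 2ξ, giving ξ = 46.31 mol/min.
Outlet amounts (n = n₀ + ν ξ):
  R: 508.6 − 2(46.31) = 416
  U: 1221 − 3(46.31) = 1082
  Q: 0 + 1(46.31) = 46.31
  M: 0 + 3(46.31) = 138.9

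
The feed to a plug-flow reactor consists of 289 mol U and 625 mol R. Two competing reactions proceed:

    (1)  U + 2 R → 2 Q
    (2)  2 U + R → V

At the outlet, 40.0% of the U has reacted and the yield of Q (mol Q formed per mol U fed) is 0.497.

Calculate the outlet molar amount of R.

Yield of Q: 2ξ₁ / 289 = 0.497 → ξ₁ = 71.82 mol.
Conversion of U: 1ξ₁ + 2ξ₂ = 0.4 × 289 = 115.6 → ξ₂ = 21.89 mol.
Outlet amounts (n = n₀ + Σ ν·ξ):
  U: 289 − 1(71.82) − 2(21.89) = 173.4
  R: 625 − 2(71.82) − 1(21.89) = 459.5
  Q: 0 + 2(71.82) = 143.6
  V: 0 + 1(21.89) = 21.89

459 mol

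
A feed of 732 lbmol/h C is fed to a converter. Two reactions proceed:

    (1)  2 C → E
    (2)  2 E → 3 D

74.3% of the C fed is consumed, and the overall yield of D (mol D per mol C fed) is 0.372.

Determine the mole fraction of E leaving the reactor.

Conversion of C: C consumed = 2ξ₁ = 0.743 × 732 → ξ₁ = 271.9 lbmol/h.
Yield of D: 3ξ₂ / 732 = 0.372 → ξ₂ = 90.77 lbmol/h.
Outlet amounts (n = n₀ + Σ ν·ξ):
  C: 732 − 2(271.9) = 188.1
  E: 0 + 1(271.9) − 2(90.77) = 90.4
  D: 0 + 3(90.77) = 272.3
Total out = 550.8 lbmol/h; y_E = 90.4 / 550.8 = 0.1641.

0.164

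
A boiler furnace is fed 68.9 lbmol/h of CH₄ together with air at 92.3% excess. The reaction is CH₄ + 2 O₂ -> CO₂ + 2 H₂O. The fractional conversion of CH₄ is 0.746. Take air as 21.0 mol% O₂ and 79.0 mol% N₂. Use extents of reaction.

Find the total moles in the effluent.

Stoichiometric O₂ = 2 × 68.9 = 137.8 lbmol/h; O₂ fed = 137.8 × 1.923 = 265 lbmol/h.
N₂ fed = 265 × 79/21 = 996.9 lbmol/h.
Fuel reacted = 0.746 × 68.9 → ξ = 51.4 lbmol/h.
Outlet (n = n₀ + ν ξ):
  CH₄: 68.9 − 1(51.4) = 17.5
  O₂: 265 − 2(51.4) = 162.2
  N₂: 996.9 (inert)
  CO₂: 0 + 1(51.4) = 51.4
  H₂O: 0 + 2(51.4) = 102.8
Total out = 17.5 + 162.2 + 996.9 + 51.4 + 102.8 = 1331 lbmol/h.

1330 lbmol/h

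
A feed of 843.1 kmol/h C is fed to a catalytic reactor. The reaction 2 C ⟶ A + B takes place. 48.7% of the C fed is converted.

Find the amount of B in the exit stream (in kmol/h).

205 kmol/h

C reacted = 0.487 × 843.1 = 410.6 kmol/h; ν_C = −2, so ξ = 410.6/2 = 205.3 kmol/h.
Outlet amounts (n = n₀ + ν ξ):
  C: 843.1 − 2(205.3) = 432.5
  A: 0 + 1(205.3) = 205.3
  B: 0 + 1(205.3) = 205.3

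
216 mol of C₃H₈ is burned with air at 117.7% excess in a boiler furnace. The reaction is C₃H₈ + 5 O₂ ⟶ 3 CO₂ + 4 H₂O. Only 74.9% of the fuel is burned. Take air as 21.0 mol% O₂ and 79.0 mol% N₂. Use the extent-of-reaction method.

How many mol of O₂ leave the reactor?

Stoichiometric O₂ = 5 × 216 = 1080 mol; O₂ fed = 1080 × 2.177 = 2351 mol.
N₂ fed = 2351 × 79/21 = 8845 mol.
Fuel reacted = 0.749 × 216 → ξ = 161.8 mol.
Outlet (n = n₀ + ν ξ):
  C₃H₈: 216 − 1(161.8) = 54.22
  O₂: 2351 − 5(161.8) = 1542
  N₂: 8845 (inert)
  CO₂: 0 + 3(161.8) = 485.4
  H₂O: 0 + 4(161.8) = 647.1

1540 mol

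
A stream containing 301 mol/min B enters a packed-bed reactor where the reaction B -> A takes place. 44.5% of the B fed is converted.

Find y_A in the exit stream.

0.445

B reacted = 0.445 × 301 = 133.9 mol/min; ν_B = −1, so ξ = 133.9/1 = 133.9 mol/min.
Outlet amounts (n = n₀ + ν ξ):
  B: 301 − 1(133.9) = 167.1
  A: 0 + 1(133.9) = 133.9
Total out = 301 mol/min; y_A = 133.9 / 301 = 0.445.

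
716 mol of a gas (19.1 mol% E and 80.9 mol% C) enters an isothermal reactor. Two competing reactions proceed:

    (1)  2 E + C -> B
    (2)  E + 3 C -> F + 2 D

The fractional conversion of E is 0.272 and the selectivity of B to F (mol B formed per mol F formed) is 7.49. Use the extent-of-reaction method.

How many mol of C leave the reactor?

Conversion of E: E consumed = 0.272 × 136.8 = 37.2 mol = 2ξ₁ + 1ξ₂.
Selectivity: 1ξ₁ / (1ξ₂) = 7.49 → ξ₁ = 7.49 ξ₂.
Substitute: (2·7.49 + 1) ξ₂ = 37.2 → ξ₂ = 2.328 mol, ξ₁ = 17.43 mol.
Outlet amounts (n = n₀ + Σ ν·ξ):
  E: 136.8 − 2(17.43) − 1(2.328) = 99.56
  C: 579.2 − 1(17.43) − 3(2.328) = 554.8
  B: 0 + 1(17.43) = 17.43
  F: 0 + 1(2.328) = 2.328
  D: 0 + 2(2.328) = 4.656

555 mol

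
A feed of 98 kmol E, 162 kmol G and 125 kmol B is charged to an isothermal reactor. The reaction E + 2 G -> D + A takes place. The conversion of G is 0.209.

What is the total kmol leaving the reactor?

G reacted = 0.209 × 162 = 33.86 kmol; ν_G = −2, so ξ = 33.86/2 = 16.93 kmol.
Outlet amounts (n = n₀ + ν ξ):
  E: 98 − 1(16.93) = 81.07
  G: 162 − 2(16.93) = 128.1
  D: 0 + 1(16.93) = 16.93
  A: 0 + 1(16.93) = 16.93
  B: 125 (inert)
Total out = 81.07 + 128.1 + 16.93 + 16.93 + 125 = 368.1 kmol.

368 kmol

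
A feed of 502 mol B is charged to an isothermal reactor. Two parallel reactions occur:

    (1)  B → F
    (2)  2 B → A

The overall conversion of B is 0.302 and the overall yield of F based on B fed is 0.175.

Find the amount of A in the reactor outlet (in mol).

Yield of F: 1ξ₁ / 502 = 0.175 → ξ₁ = 87.85 mol.
Conversion of B: 1ξ₁ + 2ξ₂ = 0.302 × 502 = 151.6 → ξ₂ = 31.88 mol.
Outlet amounts (n = n₀ + Σ ν·ξ):
  B: 502 − 1(87.85) − 2(31.88) = 350.4
  F: 0 + 1(87.85) = 87.85
  A: 0 + 1(31.88) = 31.88

31.9 mol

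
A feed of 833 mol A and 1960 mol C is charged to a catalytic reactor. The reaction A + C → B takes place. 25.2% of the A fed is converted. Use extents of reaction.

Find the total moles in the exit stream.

A reacted = 0.252 × 833 = 209.9 mol; ν_A = −1, so ξ = 209.9/1 = 209.9 mol.
Outlet amounts (n = n₀ + ν ξ):
  A: 833 − 1(209.9) = 623.1
  C: 1960 − 1(209.9) = 1750
  B: 0 + 1(209.9) = 209.9
Total out = 623.1 + 1750 + 209.9 = 2583 mol.

2580 mol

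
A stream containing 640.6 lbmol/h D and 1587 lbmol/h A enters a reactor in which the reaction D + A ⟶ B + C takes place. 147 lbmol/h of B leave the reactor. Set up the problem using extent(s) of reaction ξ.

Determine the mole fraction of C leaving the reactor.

For B: n = n₀ + 1ξ → 147 = 0 + 1ξ, giving ξ = 147 lbmol/h.
Outlet amounts (n = n₀ + ν ξ):
  D: 640.6 − 1(147) = 493.6
  A: 1587 − 1(147) = 1440
  B: 0 + 1(147) = 147
  C: 0 + 1(147) = 147
Total out = 2228 lbmol/h; y_C = 147 / 2228 = 0.06599.

0.066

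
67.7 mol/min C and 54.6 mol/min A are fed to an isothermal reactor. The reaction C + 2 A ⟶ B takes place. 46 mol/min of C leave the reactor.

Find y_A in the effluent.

For C: n = n₀ − 1ξ → 46 = 67.7 − 1ξ, giving ξ = 21.7 mol/min.
Outlet amounts (n = n₀ + ν ξ):
  C: 67.7 − 1(21.7) = 46
  A: 54.6 − 2(21.7) = 11.2
  B: 0 + 1(21.7) = 21.7
Total out = 78.9 mol/min; y_A = 11.2 / 78.9 = 0.142.

0.142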